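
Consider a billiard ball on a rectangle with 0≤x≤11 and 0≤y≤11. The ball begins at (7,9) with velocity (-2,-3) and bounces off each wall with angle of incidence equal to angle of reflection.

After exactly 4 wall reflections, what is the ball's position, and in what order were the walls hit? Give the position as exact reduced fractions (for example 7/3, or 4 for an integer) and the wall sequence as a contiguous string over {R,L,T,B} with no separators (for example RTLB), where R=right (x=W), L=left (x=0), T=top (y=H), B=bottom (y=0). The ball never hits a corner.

Final position: (11,4)
Wall sequence: BLTR

1. t=3 → B at (1,0); v=(-2,3)
2. t=1/2 → L at (0,3/2); v=(2,3)
3. t=19/6 → T at (19/3,11); v=(2,-3)
4. t=7/3 → R at (11,4); v=(-2,-3)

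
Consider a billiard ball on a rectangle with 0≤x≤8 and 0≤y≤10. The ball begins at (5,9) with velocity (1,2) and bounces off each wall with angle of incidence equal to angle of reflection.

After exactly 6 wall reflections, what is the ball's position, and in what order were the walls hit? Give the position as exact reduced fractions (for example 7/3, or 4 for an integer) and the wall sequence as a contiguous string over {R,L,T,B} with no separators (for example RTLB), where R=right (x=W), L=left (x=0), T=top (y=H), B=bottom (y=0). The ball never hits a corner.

Final position: (9/2,0)
Wall sequence: TRBTLB

1. t=1/2 → T at (11/2,10); v=(1,-2)
2. t=5/2 → R at (8,5); v=(-1,-2)
3. t=5/2 → B at (11/2,0); v=(-1,2)
4. t=5 → T at (1/2,10); v=(-1,-2)
5. t=1/2 → L at (0,9); v=(1,-2)
6. t=9/2 → B at (9/2,0); v=(1,2)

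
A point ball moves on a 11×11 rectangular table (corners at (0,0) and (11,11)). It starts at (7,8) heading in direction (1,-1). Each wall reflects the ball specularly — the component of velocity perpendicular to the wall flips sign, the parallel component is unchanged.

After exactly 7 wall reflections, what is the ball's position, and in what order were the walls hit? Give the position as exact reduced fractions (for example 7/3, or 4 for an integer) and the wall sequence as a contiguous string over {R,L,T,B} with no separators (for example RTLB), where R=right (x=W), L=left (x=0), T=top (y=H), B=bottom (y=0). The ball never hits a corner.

Final position: (0,7)
Wall sequence: RBLTRBL

1. t=4 → R at (11,4); v=(-1,-1)
2. t=4 → B at (7,0); v=(-1,1)
3. t=7 → L at (0,7); v=(1,1)
4. t=4 → T at (4,11); v=(1,-1)
5. t=7 → R at (11,4); v=(-1,-1)
6. t=4 → B at (7,0); v=(-1,1)
7. t=7 → L at (0,7); v=(1,1)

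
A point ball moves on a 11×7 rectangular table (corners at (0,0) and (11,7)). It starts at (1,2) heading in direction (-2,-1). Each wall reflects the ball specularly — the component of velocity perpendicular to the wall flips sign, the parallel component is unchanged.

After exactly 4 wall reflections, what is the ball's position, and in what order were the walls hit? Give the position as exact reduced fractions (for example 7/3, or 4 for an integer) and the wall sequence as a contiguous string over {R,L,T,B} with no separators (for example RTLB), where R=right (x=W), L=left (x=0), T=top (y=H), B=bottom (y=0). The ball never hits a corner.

1. t=1/2 → L at (0,3/2); v=(2,-1)
2. t=3/2 → B at (3,0); v=(2,1)
3. t=4 → R at (11,4); v=(-2,1)
4. t=3 → T at (5,7); v=(-2,-1)

Final position: (5,7)
Wall sequence: LBRT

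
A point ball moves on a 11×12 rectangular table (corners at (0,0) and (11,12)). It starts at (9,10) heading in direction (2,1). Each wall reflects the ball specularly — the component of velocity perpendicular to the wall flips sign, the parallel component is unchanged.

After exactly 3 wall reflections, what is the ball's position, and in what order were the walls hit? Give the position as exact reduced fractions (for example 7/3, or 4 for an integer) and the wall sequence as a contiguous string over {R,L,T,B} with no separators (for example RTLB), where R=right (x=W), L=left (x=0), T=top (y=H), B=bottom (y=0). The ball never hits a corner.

Final position: (0,15/2)
Wall sequence: RTL

1. t=1 → R at (11,11); v=(-2,1)
2. t=1 → T at (9,12); v=(-2,-1)
3. t=9/2 → L at (0,15/2); v=(2,-1)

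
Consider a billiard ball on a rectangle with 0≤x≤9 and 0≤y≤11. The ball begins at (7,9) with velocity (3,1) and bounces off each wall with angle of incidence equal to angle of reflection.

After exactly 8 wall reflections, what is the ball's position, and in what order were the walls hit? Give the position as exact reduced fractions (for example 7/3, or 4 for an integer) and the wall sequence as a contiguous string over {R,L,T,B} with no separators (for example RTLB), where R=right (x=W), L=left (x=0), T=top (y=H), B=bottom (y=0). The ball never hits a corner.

1. t=2/3 → R at (9,29/3); v=(-3,1)
2. t=4/3 → T at (5,11); v=(-3,-1)
3. t=5/3 → L at (0,28/3); v=(3,-1)
4. t=3 → R at (9,19/3); v=(-3,-1)
5. t=3 → L at (0,10/3); v=(3,-1)
6. t=3 → R at (9,1/3); v=(-3,-1)
7. t=1/3 → B at (8,0); v=(-3,1)
8. t=8/3 → L at (0,8/3); v=(3,1)

Final position: (0,8/3)
Wall sequence: RTLRLRBL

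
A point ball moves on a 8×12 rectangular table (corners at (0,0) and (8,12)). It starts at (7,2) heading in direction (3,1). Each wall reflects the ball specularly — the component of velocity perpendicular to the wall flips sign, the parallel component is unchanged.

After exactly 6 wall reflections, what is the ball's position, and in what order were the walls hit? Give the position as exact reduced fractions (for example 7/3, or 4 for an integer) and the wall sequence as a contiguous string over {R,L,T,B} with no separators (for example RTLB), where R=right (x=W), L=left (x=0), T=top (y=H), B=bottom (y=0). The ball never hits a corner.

Final position: (8,11)
Wall sequence: RLRLTR

1. t=1/3 → R at (8,7/3); v=(-3,1)
2. t=8/3 → L at (0,5); v=(3,1)
3. t=8/3 → R at (8,23/3); v=(-3,1)
4. t=8/3 → L at (0,31/3); v=(3,1)
5. t=5/3 → T at (5,12); v=(3,-1)
6. t=1 → R at (8,11); v=(-3,-1)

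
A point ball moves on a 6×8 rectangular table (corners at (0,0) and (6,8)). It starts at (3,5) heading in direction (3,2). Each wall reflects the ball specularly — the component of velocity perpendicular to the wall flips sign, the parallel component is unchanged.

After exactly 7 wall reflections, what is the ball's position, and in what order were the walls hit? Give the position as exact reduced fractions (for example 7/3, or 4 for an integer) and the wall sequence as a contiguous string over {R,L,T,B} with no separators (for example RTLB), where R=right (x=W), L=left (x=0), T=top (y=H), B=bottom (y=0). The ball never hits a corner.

Final position: (6,7)
Wall sequence: RTLRBLR

1. t=1 → R at (6,7); v=(-3,2)
2. t=1/2 → T at (9/2,8); v=(-3,-2)
3. t=3/2 → L at (0,5); v=(3,-2)
4. t=2 → R at (6,1); v=(-3,-2)
5. t=1/2 → B at (9/2,0); v=(-3,2)
6. t=3/2 → L at (0,3); v=(3,2)
7. t=2 → R at (6,7); v=(-3,2)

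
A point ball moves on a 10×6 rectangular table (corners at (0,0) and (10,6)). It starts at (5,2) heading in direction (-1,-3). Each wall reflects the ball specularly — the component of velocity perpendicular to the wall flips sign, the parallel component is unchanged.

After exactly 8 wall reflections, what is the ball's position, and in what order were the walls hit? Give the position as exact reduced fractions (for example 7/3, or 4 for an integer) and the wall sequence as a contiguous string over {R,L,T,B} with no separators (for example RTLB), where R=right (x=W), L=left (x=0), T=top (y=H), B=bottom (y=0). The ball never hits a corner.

1. t=2/3 → B at (13/3,0); v=(-1,3)
2. t=2 → T at (7/3,6); v=(-1,-3)
3. t=2 → B at (1/3,0); v=(-1,3)
4. t=1/3 → L at (0,1); v=(1,3)
5. t=5/3 → T at (5/3,6); v=(1,-3)
6. t=2 → B at (11/3,0); v=(1,3)
7. t=2 → T at (17/3,6); v=(1,-3)
8. t=2 → B at (23/3,0); v=(1,3)

Final position: (23/3,0)
Wall sequence: BTBLTBTB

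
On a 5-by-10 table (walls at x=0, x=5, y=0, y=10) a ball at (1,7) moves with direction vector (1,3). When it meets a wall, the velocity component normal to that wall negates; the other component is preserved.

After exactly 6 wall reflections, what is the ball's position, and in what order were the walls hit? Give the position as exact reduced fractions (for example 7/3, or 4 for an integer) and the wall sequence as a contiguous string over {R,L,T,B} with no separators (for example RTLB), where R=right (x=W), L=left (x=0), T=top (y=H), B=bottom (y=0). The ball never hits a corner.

Final position: (2,0)
Wall sequence: TRBTLB

1. t=1 → T at (2,10); v=(1,-3)
2. t=3 → R at (5,1); v=(-1,-3)
3. t=1/3 → B at (14/3,0); v=(-1,3)
4. t=10/3 → T at (4/3,10); v=(-1,-3)
5. t=4/3 → L at (0,6); v=(1,-3)
6. t=2 → B at (2,0); v=(1,3)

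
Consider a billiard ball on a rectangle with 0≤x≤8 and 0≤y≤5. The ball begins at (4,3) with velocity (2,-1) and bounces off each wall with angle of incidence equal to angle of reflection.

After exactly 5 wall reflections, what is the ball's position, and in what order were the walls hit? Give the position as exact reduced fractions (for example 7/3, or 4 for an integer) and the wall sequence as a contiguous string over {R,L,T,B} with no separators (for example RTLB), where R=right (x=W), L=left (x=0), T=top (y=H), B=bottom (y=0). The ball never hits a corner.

Final position: (8,3)
Wall sequence: RBLTR

1. t=2 → R at (8,1); v=(-2,-1)
2. t=1 → B at (6,0); v=(-2,1)
3. t=3 → L at (0,3); v=(2,1)
4. t=2 → T at (4,5); v=(2,-1)
5. t=2 → R at (8,3); v=(-2,-1)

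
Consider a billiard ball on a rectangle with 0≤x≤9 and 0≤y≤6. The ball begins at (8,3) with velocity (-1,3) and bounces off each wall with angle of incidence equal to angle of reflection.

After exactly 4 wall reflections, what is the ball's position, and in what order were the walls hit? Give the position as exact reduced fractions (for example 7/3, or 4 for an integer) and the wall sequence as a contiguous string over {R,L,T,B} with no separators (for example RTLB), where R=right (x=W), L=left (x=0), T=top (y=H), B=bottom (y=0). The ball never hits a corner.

Final position: (1,0)
Wall sequence: TBTB

1. t=1 → T at (7,6); v=(-1,-3)
2. t=2 → B at (5,0); v=(-1,3)
3. t=2 → T at (3,6); v=(-1,-3)
4. t=2 → B at (1,0); v=(-1,3)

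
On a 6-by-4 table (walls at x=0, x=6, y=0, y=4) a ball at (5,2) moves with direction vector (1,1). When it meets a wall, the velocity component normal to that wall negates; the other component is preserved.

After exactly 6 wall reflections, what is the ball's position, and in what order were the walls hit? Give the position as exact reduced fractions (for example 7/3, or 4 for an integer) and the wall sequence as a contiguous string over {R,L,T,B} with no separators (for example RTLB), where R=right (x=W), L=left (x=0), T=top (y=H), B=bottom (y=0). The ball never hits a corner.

Final position: (6,1)
Wall sequence: RTBLTR

1. t=1 → R at (6,3); v=(-1,1)
2. t=1 → T at (5,4); v=(-1,-1)
3. t=4 → B at (1,0); v=(-1,1)
4. t=1 → L at (0,1); v=(1,1)
5. t=3 → T at (3,4); v=(1,-1)
6. t=3 → R at (6,1); v=(-1,-1)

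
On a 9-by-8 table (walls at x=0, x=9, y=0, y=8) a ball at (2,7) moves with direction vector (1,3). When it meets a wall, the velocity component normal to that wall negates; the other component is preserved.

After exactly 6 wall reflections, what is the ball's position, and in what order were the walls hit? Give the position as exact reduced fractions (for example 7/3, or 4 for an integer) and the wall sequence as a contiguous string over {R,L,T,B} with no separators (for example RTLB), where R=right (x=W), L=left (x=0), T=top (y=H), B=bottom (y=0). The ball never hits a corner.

1. t=1/3 → T at (7/3,8); v=(1,-3)
2. t=8/3 → B at (5,0); v=(1,3)
3. t=8/3 → T at (23/3,8); v=(1,-3)
4. t=4/3 → R at (9,4); v=(-1,-3)
5. t=4/3 → B at (23/3,0); v=(-1,3)
6. t=8/3 → T at (5,8); v=(-1,-3)

Final position: (5,8)
Wall sequence: TBTRBT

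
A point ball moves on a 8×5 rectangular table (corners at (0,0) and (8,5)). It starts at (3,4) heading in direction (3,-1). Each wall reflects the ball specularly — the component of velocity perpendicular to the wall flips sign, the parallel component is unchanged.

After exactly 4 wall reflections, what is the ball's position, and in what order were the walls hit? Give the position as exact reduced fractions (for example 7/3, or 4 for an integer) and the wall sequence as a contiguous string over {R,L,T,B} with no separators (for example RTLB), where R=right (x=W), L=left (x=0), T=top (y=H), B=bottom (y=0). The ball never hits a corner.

Final position: (8,3)
Wall sequence: RBLR

1. t=5/3 → R at (8,7/3); v=(-3,-1)
2. t=7/3 → B at (1,0); v=(-3,1)
3. t=1/3 → L at (0,1/3); v=(3,1)
4. t=8/3 → R at (8,3); v=(-3,1)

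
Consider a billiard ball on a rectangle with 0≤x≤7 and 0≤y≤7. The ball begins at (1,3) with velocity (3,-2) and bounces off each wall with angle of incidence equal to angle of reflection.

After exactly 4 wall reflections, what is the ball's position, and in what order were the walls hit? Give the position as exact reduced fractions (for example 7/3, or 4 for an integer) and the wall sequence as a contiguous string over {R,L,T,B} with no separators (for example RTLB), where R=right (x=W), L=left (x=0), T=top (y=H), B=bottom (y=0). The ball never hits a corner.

1. t=3/2 → B at (11/2,0); v=(3,2)
2. t=1/2 → R at (7,1); v=(-3,2)
3. t=7/3 → L at (0,17/3); v=(3,2)
4. t=2/3 → T at (2,7); v=(3,-2)

Final position: (2,7)
Wall sequence: BRLT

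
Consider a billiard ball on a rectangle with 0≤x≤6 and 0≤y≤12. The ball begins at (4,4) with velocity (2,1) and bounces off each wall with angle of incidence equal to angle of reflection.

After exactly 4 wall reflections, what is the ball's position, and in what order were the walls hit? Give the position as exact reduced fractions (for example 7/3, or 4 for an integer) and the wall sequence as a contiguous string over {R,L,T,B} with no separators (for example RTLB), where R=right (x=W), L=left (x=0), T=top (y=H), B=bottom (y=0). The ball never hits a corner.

Final position: (4,12)
Wall sequence: RLRT

1. t=1 → R at (6,5); v=(-2,1)
2. t=3 → L at (0,8); v=(2,1)
3. t=3 → R at (6,11); v=(-2,1)
4. t=1 → T at (4,12); v=(-2,-1)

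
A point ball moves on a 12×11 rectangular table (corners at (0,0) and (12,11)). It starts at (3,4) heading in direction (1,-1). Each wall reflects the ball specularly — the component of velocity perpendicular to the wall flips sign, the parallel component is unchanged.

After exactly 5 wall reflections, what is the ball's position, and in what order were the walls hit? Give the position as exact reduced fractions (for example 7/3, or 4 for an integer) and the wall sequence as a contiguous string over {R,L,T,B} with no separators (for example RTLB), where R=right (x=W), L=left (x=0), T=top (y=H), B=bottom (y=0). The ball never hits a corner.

Final position: (5,0)
Wall sequence: BRTLB

1. t=4 → B at (7,0); v=(1,1)
2. t=5 → R at (12,5); v=(-1,1)
3. t=6 → T at (6,11); v=(-1,-1)
4. t=6 → L at (0,5); v=(1,-1)
5. t=5 → B at (5,0); v=(1,1)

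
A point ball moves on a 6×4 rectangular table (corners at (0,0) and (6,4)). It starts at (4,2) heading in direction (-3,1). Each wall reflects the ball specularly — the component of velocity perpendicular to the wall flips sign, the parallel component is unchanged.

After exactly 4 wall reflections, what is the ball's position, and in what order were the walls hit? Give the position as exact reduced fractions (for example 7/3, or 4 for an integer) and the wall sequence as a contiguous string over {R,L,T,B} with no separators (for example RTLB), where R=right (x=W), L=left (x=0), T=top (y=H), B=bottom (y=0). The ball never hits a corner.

Final position: (0,2/3)
Wall sequence: LTRL

1. t=4/3 → L at (0,10/3); v=(3,1)
2. t=2/3 → T at (2,4); v=(3,-1)
3. t=4/3 → R at (6,8/3); v=(-3,-1)
4. t=2 → L at (0,2/3); v=(3,-1)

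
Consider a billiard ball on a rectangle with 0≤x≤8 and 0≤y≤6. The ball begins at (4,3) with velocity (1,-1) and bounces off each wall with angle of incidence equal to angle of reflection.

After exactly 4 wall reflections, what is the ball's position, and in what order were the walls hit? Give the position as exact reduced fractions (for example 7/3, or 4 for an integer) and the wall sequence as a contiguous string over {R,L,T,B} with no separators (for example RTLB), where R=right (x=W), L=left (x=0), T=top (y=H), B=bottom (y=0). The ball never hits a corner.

1. t=3 → B at (7,0); v=(1,1)
2. t=1 → R at (8,1); v=(-1,1)
3. t=5 → T at (3,6); v=(-1,-1)
4. t=3 → L at (0,3); v=(1,-1)

Final position: (0,3)
Wall sequence: BRTL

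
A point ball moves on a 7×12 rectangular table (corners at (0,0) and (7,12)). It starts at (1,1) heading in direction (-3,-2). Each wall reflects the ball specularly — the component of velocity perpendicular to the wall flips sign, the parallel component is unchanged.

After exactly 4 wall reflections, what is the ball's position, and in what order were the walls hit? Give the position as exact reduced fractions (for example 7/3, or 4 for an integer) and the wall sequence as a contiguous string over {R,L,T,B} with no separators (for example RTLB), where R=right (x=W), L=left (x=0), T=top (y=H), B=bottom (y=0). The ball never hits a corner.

1. t=1/3 → L at (0,1/3); v=(3,-2)
2. t=1/6 → B at (1/2,0); v=(3,2)
3. t=13/6 → R at (7,13/3); v=(-3,2)
4. t=7/3 → L at (0,9); v=(3,2)

Final position: (0,9)
Wall sequence: LBRL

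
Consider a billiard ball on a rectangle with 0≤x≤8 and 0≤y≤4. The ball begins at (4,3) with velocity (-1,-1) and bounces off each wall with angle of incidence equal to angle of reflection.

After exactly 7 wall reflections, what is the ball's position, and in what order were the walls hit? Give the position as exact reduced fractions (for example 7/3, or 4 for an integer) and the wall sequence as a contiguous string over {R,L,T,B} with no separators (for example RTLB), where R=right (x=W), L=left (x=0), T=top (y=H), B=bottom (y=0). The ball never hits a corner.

1. t=3 → B at (1,0); v=(-1,1)
2. t=1 → L at (0,1); v=(1,1)
3. t=3 → T at (3,4); v=(1,-1)
4. t=4 → B at (7,0); v=(1,1)
5. t=1 → R at (8,1); v=(-1,1)
6. t=3 → T at (5,4); v=(-1,-1)
7. t=4 → B at (1,0); v=(-1,1)

Final position: (1,0)
Wall sequence: BLTBRTB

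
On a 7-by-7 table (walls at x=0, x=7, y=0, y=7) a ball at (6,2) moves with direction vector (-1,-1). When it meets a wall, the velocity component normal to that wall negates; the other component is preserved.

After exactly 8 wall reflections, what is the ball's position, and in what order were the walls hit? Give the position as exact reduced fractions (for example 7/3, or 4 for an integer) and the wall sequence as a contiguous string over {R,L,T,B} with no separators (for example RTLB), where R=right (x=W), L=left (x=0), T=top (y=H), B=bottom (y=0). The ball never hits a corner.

Final position: (7,3)
Wall sequence: BLTRBLTR

1. t=2 → B at (4,0); v=(-1,1)
2. t=4 → L at (0,4); v=(1,1)
3. t=3 → T at (3,7); v=(1,-1)
4. t=4 → R at (7,3); v=(-1,-1)
5. t=3 → B at (4,0); v=(-1,1)
6. t=4 → L at (0,4); v=(1,1)
7. t=3 → T at (3,7); v=(1,-1)
8. t=4 → R at (7,3); v=(-1,-1)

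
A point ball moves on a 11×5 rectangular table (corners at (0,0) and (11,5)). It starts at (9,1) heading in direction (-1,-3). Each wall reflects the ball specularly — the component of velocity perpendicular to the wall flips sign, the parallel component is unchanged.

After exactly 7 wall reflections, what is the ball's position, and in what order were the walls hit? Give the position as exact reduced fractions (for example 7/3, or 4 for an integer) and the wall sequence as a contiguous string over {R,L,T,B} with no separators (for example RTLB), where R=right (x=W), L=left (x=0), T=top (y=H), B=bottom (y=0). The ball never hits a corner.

1. t=1/3 → B at (26/3,0); v=(-1,3)
2. t=5/3 → T at (7,5); v=(-1,-3)
3. t=5/3 → B at (16/3,0); v=(-1,3)
4. t=5/3 → T at (11/3,5); v=(-1,-3)
5. t=5/3 → B at (2,0); v=(-1,3)
6. t=5/3 → T at (1/3,5); v=(-1,-3)
7. t=1/3 → L at (0,4); v=(1,-3)

Final position: (0,4)
Wall sequence: BTBTBTL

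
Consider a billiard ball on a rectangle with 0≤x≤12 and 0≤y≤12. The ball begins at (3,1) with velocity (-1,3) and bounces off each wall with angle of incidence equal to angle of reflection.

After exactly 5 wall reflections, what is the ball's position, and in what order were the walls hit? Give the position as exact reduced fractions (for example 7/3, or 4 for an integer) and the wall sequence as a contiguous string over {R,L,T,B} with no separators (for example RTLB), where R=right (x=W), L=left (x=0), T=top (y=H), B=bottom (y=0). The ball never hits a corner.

Final position: (12,2)
Wall sequence: LTBTR

1. t=3 → L at (0,10); v=(1,3)
2. t=2/3 → T at (2/3,12); v=(1,-3)
3. t=4 → B at (14/3,0); v=(1,3)
4. t=4 → T at (26/3,12); v=(1,-3)
5. t=10/3 → R at (12,2); v=(-1,-3)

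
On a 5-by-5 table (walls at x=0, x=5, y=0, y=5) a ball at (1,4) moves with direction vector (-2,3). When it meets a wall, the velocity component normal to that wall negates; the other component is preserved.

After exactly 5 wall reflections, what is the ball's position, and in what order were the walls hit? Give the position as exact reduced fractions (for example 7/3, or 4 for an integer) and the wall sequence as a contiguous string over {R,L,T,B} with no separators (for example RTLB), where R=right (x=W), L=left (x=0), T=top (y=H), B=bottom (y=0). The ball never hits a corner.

1. t=1/3 → T at (1/3,5); v=(-2,-3)
2. t=1/6 → L at (0,9/2); v=(2,-3)
3. t=3/2 → B at (3,0); v=(2,3)
4. t=1 → R at (5,3); v=(-2,3)
5. t=2/3 → T at (11/3,5); v=(-2,-3)

Final position: (11/3,5)
Wall sequence: TLBRT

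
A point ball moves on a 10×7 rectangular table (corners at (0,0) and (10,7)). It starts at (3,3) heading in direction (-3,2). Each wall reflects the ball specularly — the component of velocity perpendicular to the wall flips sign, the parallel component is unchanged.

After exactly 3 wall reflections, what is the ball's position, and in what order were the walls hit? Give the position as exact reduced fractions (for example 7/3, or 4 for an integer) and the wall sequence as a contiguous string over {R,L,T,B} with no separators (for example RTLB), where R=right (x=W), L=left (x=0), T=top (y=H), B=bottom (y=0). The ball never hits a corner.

1. t=1 → L at (0,5); v=(3,2)
2. t=1 → T at (3,7); v=(3,-2)
3. t=7/3 → R at (10,7/3); v=(-3,-2)

Final position: (10,7/3)
Wall sequence: LTR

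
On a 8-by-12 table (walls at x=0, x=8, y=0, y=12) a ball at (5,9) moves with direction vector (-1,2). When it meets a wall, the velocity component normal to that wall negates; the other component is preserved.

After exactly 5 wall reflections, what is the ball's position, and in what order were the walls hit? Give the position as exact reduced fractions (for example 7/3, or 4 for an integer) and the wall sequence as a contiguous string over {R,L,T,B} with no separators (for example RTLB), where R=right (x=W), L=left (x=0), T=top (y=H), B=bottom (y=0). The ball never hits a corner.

Final position: (15/2,12)
Wall sequence: TLBRT

1. t=3/2 → T at (7/2,12); v=(-1,-2)
2. t=7/2 → L at (0,5); v=(1,-2)
3. t=5/2 → B at (5/2,0); v=(1,2)
4. t=11/2 → R at (8,11); v=(-1,2)
5. t=1/2 → T at (15/2,12); v=(-1,-2)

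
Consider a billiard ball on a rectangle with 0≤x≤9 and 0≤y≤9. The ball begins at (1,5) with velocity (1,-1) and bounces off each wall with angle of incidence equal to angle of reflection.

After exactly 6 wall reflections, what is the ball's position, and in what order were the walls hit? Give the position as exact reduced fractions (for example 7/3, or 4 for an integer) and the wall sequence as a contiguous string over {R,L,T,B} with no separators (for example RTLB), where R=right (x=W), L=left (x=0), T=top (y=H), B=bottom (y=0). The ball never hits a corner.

Final position: (9,3)
Wall sequence: BRTLBR

1. t=5 → B at (6,0); v=(1,1)
2. t=3 → R at (9,3); v=(-1,1)
3. t=6 → T at (3,9); v=(-1,-1)
4. t=3 → L at (0,6); v=(1,-1)
5. t=6 → B at (6,0); v=(1,1)
6. t=3 → R at (9,3); v=(-1,1)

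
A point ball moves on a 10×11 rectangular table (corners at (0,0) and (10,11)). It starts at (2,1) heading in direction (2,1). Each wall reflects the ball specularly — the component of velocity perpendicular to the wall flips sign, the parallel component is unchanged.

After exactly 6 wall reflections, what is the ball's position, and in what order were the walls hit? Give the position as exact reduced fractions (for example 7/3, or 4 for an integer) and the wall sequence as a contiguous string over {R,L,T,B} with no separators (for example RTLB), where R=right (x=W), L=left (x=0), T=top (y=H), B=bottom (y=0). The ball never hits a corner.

Final position: (4,0)
Wall sequence: RLTRLB

1. t=4 → R at (10,5); v=(-2,1)
2. t=5 → L at (0,10); v=(2,1)
3. t=1 → T at (2,11); v=(2,-1)
4. t=4 → R at (10,7); v=(-2,-1)
5. t=5 → L at (0,2); v=(2,-1)
6. t=2 → B at (4,0); v=(2,1)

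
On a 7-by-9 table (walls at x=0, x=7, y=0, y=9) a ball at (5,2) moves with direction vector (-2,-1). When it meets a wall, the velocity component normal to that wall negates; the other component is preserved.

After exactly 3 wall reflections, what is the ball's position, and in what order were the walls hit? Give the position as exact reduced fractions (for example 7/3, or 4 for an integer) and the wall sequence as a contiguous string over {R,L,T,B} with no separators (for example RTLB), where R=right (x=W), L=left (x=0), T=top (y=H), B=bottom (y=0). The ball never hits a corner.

1. t=2 → B at (1,0); v=(-2,1)
2. t=1/2 → L at (0,1/2); v=(2,1)
3. t=7/2 → R at (7,4); v=(-2,1)

Final position: (7,4)
Wall sequence: BLR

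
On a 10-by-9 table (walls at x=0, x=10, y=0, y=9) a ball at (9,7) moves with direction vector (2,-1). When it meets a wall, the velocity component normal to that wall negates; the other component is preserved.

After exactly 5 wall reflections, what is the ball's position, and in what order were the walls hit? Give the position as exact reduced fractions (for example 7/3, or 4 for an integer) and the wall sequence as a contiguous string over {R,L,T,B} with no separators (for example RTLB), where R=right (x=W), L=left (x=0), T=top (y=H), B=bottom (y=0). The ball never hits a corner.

Final position: (0,17/2)
Wall sequence: RLBRL

1. t=1/2 → R at (10,13/2); v=(-2,-1)
2. t=5 → L at (0,3/2); v=(2,-1)
3. t=3/2 → B at (3,0); v=(2,1)
4. t=7/2 → R at (10,7/2); v=(-2,1)
5. t=5 → L at (0,17/2); v=(2,1)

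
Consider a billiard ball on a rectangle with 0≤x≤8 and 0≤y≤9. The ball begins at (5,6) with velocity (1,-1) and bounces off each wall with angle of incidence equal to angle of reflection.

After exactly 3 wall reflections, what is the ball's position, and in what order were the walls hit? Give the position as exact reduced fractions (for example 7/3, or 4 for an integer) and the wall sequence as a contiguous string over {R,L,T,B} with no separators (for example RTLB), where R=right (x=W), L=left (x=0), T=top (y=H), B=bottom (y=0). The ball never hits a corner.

Final position: (0,5)
Wall sequence: RBL

1. t=3 → R at (8,3); v=(-1,-1)
2. t=3 → B at (5,0); v=(-1,1)
3. t=5 → L at (0,5); v=(1,1)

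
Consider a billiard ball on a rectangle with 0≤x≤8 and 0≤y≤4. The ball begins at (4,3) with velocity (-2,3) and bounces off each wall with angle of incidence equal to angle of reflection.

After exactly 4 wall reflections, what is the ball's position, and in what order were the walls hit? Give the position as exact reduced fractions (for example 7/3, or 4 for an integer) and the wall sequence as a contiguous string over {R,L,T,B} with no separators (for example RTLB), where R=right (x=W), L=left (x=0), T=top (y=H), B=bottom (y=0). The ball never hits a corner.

Final position: (2,4)
Wall sequence: TBLT

1. t=1/3 → T at (10/3,4); v=(-2,-3)
2. t=4/3 → B at (2/3,0); v=(-2,3)
3. t=1/3 → L at (0,1); v=(2,3)
4. t=1 → T at (2,4); v=(2,-3)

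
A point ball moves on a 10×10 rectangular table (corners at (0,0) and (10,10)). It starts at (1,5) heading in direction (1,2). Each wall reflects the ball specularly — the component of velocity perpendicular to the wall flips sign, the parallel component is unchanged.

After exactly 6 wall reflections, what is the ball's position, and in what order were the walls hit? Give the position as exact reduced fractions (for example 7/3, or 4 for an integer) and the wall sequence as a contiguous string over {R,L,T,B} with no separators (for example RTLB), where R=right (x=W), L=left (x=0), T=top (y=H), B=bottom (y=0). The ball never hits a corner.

Final position: (0,3)
Wall sequence: TBRTBL

1. t=5/2 → T at (7/2,10); v=(1,-2)
2. t=5 → B at (17/2,0); v=(1,2)
3. t=3/2 → R at (10,3); v=(-1,2)
4. t=7/2 → T at (13/2,10); v=(-1,-2)
5. t=5 → B at (3/2,0); v=(-1,2)
6. t=3/2 → L at (0,3); v=(1,2)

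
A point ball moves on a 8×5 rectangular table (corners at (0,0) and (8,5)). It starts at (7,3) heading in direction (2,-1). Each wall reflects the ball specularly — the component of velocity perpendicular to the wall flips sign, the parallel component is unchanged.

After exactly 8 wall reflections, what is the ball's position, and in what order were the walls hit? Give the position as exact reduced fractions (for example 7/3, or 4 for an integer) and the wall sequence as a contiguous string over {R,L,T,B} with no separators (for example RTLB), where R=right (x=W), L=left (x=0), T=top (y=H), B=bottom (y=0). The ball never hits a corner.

1. t=1/2 → R at (8,5/2); v=(-2,-1)
2. t=5/2 → B at (3,0); v=(-2,1)
3. t=3/2 → L at (0,3/2); v=(2,1)
4. t=7/2 → T at (7,5); v=(2,-1)
5. t=1/2 → R at (8,9/2); v=(-2,-1)
6. t=4 → L at (0,1/2); v=(2,-1)
7. t=1/2 → B at (1,0); v=(2,1)
8. t=7/2 → R at (8,7/2); v=(-2,1)

Final position: (8,7/2)
Wall sequence: RBLTRLBR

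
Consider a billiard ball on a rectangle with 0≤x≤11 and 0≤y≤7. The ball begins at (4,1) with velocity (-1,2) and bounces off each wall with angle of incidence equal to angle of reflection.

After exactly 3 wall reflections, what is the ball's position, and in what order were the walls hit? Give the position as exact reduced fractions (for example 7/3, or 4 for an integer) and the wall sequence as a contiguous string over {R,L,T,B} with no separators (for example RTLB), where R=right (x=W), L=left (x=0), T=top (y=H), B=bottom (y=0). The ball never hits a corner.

1. t=3 → T at (1,7); v=(-1,-2)
2. t=1 → L at (0,5); v=(1,-2)
3. t=5/2 → B at (5/2,0); v=(1,2)

Final position: (5/2,0)
Wall sequence: TLB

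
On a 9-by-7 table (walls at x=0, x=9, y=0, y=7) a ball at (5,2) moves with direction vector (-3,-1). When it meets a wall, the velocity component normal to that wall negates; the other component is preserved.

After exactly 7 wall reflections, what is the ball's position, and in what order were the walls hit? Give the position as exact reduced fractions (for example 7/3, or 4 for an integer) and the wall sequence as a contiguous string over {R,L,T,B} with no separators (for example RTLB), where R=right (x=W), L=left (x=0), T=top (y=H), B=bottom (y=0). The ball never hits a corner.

1. t=5/3 → L at (0,1/3); v=(3,-1)
2. t=1/3 → B at (1,0); v=(3,1)
3. t=8/3 → R at (9,8/3); v=(-3,1)
4. t=3 → L at (0,17/3); v=(3,1)
5. t=4/3 → T at (4,7); v=(3,-1)
6. t=5/3 → R at (9,16/3); v=(-3,-1)
7. t=3 → L at (0,7/3); v=(3,-1)

Final position: (0,7/3)
Wall sequence: LBRLTRL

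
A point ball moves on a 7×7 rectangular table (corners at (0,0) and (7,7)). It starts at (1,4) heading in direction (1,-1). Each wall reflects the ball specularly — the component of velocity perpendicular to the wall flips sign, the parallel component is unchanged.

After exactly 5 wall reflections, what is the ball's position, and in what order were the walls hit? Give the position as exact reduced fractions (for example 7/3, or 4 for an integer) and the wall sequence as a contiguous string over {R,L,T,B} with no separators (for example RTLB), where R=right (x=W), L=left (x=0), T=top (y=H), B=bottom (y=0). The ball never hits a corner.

Final position: (5,0)
Wall sequence: BRTLB

1. t=4 → B at (5,0); v=(1,1)
2. t=2 → R at (7,2); v=(-1,1)
3. t=5 → T at (2,7); v=(-1,-1)
4. t=2 → L at (0,5); v=(1,-1)
5. t=5 → B at (5,0); v=(1,1)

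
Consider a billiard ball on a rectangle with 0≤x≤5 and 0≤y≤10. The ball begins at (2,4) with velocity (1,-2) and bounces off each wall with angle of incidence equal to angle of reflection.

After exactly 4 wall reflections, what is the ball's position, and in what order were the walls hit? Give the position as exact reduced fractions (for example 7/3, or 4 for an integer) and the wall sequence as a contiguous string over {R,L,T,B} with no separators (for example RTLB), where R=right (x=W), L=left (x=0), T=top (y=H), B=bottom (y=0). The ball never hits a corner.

1. t=2 → B at (4,0); v=(1,2)
2. t=1 → R at (5,2); v=(-1,2)
3. t=4 → T at (1,10); v=(-1,-2)
4. t=1 → L at (0,8); v=(1,-2)

Final position: (0,8)
Wall sequence: BRTL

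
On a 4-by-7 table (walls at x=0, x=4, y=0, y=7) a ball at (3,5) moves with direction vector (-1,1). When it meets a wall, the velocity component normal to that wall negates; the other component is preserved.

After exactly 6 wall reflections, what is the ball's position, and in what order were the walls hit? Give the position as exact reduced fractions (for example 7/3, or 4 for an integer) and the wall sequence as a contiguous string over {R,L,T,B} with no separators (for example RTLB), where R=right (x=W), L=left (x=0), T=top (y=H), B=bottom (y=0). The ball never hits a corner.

1. t=2 → T at (1,7); v=(-1,-1)
2. t=1 → L at (0,6); v=(1,-1)
3. t=4 → R at (4,2); v=(-1,-1)
4. t=2 → B at (2,0); v=(-1,1)
5. t=2 → L at (0,2); v=(1,1)
6. t=4 → R at (4,6); v=(-1,1)

Final position: (4,6)
Wall sequence: TLRBLR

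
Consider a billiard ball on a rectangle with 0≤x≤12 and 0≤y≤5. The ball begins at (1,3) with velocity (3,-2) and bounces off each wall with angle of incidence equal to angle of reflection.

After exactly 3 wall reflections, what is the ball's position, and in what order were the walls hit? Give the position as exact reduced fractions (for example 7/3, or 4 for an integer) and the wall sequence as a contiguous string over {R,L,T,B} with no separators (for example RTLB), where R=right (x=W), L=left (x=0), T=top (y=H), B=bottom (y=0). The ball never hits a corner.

Final position: (11,5)
Wall sequence: BRT

1. t=3/2 → B at (11/2,0); v=(3,2)
2. t=13/6 → R at (12,13/3); v=(-3,2)
3. t=1/3 → T at (11,5); v=(-3,-2)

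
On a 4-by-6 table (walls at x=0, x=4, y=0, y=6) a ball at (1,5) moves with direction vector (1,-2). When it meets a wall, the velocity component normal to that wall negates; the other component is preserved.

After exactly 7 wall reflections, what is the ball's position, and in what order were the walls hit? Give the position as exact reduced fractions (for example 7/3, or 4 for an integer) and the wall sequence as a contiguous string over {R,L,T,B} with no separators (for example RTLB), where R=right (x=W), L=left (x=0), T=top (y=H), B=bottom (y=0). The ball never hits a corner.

Final position: (7/2,6)
Wall sequence: BRTLBRT

1. t=5/2 → B at (7/2,0); v=(1,2)
2. t=1/2 → R at (4,1); v=(-1,2)
3. t=5/2 → T at (3/2,6); v=(-1,-2)
4. t=3/2 → L at (0,3); v=(1,-2)
5. t=3/2 → B at (3/2,0); v=(1,2)
6. t=5/2 → R at (4,5); v=(-1,2)
7. t=1/2 → T at (7/2,6); v=(-1,-2)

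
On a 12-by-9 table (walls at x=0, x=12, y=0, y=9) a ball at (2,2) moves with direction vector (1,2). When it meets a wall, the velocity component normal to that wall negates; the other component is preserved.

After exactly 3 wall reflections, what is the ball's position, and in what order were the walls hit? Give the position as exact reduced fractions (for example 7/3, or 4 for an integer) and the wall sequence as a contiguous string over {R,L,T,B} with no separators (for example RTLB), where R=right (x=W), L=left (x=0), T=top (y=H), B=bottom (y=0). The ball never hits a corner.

Final position: (12,4)
Wall sequence: TBR

1. t=7/2 → T at (11/2,9); v=(1,-2)
2. t=9/2 → B at (10,0); v=(1,2)
3. t=2 → R at (12,4); v=(-1,2)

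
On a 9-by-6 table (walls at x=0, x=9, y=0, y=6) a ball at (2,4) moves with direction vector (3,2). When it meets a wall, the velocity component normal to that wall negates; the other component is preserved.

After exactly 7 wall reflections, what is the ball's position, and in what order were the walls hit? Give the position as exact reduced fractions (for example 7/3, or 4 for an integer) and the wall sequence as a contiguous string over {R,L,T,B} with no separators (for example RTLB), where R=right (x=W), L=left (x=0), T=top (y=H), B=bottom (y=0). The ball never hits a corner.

1. t=1 → T at (5,6); v=(3,-2)
2. t=4/3 → R at (9,10/3); v=(-3,-2)
3. t=5/3 → B at (4,0); v=(-3,2)
4. t=4/3 → L at (0,8/3); v=(3,2)
5. t=5/3 → T at (5,6); v=(3,-2)
6. t=4/3 → R at (9,10/3); v=(-3,-2)
7. t=5/3 → B at (4,0); v=(-3,2)

Final position: (4,0)
Wall sequence: TRBLTRB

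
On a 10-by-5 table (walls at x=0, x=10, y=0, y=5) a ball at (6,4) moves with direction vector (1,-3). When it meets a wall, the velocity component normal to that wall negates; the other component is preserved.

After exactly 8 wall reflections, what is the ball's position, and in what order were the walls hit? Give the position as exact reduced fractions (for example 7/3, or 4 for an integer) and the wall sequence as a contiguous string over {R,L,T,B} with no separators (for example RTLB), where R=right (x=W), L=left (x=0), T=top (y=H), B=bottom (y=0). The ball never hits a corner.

Final position: (8/3,0)
Wall sequence: BTRBTBTB

1. t=4/3 → B at (22/3,0); v=(1,3)
2. t=5/3 → T at (9,5); v=(1,-3)
3. t=1 → R at (10,2); v=(-1,-3)
4. t=2/3 → B at (28/3,0); v=(-1,3)
5. t=5/3 → T at (23/3,5); v=(-1,-3)
6. t=5/3 → B at (6,0); v=(-1,3)
7. t=5/3 → T at (13/3,5); v=(-1,-3)
8. t=5/3 → B at (8/3,0); v=(-1,3)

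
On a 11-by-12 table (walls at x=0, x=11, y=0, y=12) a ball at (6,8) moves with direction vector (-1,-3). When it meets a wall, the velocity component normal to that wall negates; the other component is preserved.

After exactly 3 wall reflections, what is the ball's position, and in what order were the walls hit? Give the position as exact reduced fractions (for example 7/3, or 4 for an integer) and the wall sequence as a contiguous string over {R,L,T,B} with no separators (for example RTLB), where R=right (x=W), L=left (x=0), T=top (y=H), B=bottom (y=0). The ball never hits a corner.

1. t=8/3 → B at (10/3,0); v=(-1,3)
2. t=10/3 → L at (0,10); v=(1,3)
3. t=2/3 → T at (2/3,12); v=(1,-3)

Final position: (2/3,12)
Wall sequence: BLT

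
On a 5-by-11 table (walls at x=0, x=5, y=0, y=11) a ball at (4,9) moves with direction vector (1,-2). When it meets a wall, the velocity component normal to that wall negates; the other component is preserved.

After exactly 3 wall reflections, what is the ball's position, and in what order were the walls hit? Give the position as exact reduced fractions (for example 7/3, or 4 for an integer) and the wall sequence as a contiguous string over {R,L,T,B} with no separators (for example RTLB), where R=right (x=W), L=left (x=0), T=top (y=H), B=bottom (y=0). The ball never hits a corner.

Final position: (0,3)
Wall sequence: RBL

1. t=1 → R at (5,7); v=(-1,-2)
2. t=7/2 → B at (3/2,0); v=(-1,2)
3. t=3/2 → L at (0,3); v=(1,2)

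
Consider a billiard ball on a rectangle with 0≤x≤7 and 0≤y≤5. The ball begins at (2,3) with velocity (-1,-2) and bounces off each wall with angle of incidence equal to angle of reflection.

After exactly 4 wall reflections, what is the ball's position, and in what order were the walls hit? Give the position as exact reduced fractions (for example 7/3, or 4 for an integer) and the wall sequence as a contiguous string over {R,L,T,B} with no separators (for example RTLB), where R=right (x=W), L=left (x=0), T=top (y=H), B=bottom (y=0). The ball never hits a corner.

Final position: (9/2,0)
Wall sequence: BLTB

1. t=3/2 → B at (1/2,0); v=(-1,2)
2. t=1/2 → L at (0,1); v=(1,2)
3. t=2 → T at (2,5); v=(1,-2)
4. t=5/2 → B at (9/2,0); v=(1,2)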